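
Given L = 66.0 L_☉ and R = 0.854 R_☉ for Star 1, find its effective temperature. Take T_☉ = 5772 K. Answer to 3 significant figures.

T/T_☉ = (L/L_☉)^(1/4) / (R/R_☉)^(1/2)
T = 5772 × (66.0)^(1/4) / √(0.854) = 5772 × 2.850 / 0.9241 = 1.780×10^4 K.

1.78×10^4 K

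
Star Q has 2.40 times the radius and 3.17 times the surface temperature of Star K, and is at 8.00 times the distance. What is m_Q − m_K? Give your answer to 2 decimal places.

L_Q/L_K = (2.40)²(3.17)⁴ = 581.6.
F_Q/F_K = (L_Q/L_K)/(d_Q/d_K)² = 581.6/64.00 = 9.088.
m_Q − m_K = −2.5 log₁₀(9.088) = -2.40.

-2.40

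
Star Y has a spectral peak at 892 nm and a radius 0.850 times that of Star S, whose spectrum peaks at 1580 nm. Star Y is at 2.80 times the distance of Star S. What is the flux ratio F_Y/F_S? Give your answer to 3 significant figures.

Wien's law: T_Y/T_S = λ_S/λ_Y = 1580/892 = 1.771.
L_Y/L_S = (R_Y/R_S)²(T_Y/T_S)⁴ = (0.850)²(1.771)⁴ = 7.112.
F_Y/F_S = (L_Y/L_S)/(d_Y/d_S)² = 7.112/(2.80)² = 0.9072.

0.907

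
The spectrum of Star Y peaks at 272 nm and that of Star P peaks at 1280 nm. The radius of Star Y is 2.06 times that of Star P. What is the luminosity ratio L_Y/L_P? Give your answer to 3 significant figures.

2.08×10^3

Wien's law gives T ∝ 1/λ_max, so T_Y/T_P = λ_P/λ_Y = 1280/272 = 4.706.
Then L ∝ R²T⁴ gives L_Y/L_P = (2.06)² × (4.706)⁴ = 4.244 × 490.4 = 2081.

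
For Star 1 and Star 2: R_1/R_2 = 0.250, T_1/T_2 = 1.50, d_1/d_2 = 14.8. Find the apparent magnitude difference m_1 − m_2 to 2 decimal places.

L_1/L_2 = (0.250)²(1.50)⁴ = 0.3164.
F_1/F_2 = (L_1/L_2)/(d_1/d_2)² = 0.3164/219.0 = 0.001445.
m_1 − m_2 = −2.5 log₁₀(0.001445) = 7.10.

7.10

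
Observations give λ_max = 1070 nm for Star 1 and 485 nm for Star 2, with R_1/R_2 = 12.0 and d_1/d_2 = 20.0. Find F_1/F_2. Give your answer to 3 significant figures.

0.0152

Wien's law: T_1/T_2 = λ_2/λ_1 = 485/1070 = 0.4533.
L_1/L_2 = (R_1/R_2)²(T_1/T_2)⁴ = (12.0)²(0.4533)⁴ = 6.078.
F_1/F_2 = (L_1/L_2)/(d_1/d_2)² = 6.078/(20.0)² = 0.01520.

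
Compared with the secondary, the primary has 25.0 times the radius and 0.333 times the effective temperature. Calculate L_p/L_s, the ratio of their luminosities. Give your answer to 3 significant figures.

7.69

From the Stefan–Boltzmann law, L ∝ R²T⁴, so
L_p/L_s = (R_p/R_s)² (T_p/T_s)⁴ = (25.0)² × (0.333)⁴ = 625.0 × 0.01230 = 7.685.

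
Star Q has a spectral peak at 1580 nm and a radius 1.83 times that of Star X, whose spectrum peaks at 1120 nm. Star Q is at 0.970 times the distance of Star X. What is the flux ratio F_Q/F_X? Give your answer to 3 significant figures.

Wien's law: T_Q/T_X = λ_X/λ_Q = 1120/1580 = 0.7089.
L_Q/L_X = (R_Q/R_X)²(T_Q/T_X)⁴ = (1.83)²(0.7089)⁴ = 0.8456.
F_Q/F_X = (L_Q/L_X)/(d_Q/d_X)² = 0.8456/(0.970)² = 0.8987.

0.899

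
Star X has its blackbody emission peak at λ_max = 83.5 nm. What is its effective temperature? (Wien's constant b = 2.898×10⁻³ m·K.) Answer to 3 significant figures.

T = b/λ_max = 2.898×10⁻³ / (83.5×10⁻⁹) = 3.471×10^4 K.

3.47×10^4 K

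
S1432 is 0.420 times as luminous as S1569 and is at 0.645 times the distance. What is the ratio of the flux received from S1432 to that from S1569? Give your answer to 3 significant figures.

1.01

F = L/(4πd²), so F_S1432/F_S1569 = (L_S1432/L_S1569) / (d_S1432/d_S1569)²
= 0.420 / (0.645)² = 0.420 / 0.4160 = 1.010.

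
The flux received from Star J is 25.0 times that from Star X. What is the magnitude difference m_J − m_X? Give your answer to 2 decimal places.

-3.49

m_J − m_X = −2.5 log₁₀(F_J/F_X) = −2.5 log₁₀(25.0) = −2.5 × (1.398) = -3.495.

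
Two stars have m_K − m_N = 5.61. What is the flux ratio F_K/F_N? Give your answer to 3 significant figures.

F_K/F_N = 10^(−(m_K − m_N)/2.5) = 10^(-5.61/2.5) = 10^-2.244 = 0.005702.

0.00570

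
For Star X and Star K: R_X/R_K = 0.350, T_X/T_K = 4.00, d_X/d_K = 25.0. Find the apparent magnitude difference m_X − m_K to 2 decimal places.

3.25

L_X/L_K = (0.350)²(4.00)⁴ = 31.36.
F_X/F_K = (L_X/L_K)/(d_X/d_K)² = 31.36/625.0 = 0.05018.
m_X − m_K = −2.5 log₁₀(0.05018) = 3.25.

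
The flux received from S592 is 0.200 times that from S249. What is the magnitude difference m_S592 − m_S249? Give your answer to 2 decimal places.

1.75

m_S592 − m_S249 = −2.5 log₁₀(F_S592/F_S249) = −2.5 log₁₀(0.200) = −2.5 × (-0.699) = 1.747.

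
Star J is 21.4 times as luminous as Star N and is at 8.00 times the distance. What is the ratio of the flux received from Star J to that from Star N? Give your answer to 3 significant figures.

0.334

F = L/(4πd²), so F_J/F_N = (L_J/L_N) / (d_J/d_N)²
= 21.4 / (8.00)² = 21.4 / 64.00 = 0.3344.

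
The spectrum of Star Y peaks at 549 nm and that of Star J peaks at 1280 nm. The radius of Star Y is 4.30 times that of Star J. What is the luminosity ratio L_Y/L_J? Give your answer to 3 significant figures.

Wien's law gives T ∝ 1/λ_max, so T_Y/T_J = λ_J/λ_Y = 1280/549 = 2.332.
Then L ∝ R²T⁴ gives L_Y/L_J = (4.30)² × (2.332)⁴ = 18.49 × 29.55 = 546.4.

546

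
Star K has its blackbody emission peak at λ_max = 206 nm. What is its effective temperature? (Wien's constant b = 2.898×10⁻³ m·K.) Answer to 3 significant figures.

T = b/λ_max = 2.898×10⁻³ / (206×10⁻⁹) = 1.407×10^4 K.

1.41×10^4 K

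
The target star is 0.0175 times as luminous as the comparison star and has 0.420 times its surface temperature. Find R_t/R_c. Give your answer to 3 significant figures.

0.750

L ∝ R²T⁴ gives R ∝ √L / T², so
R_t/R_c = √(0.0175) / (0.420)² = 0.1323 / 0.1764 = 0.7499.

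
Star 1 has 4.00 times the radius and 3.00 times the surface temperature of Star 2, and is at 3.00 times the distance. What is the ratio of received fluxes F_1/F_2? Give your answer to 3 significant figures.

L_1/L_2 = (R_1/R_2)²(T_1/T_2)⁴ = (4.00)² × (3.00)⁴ = 1296.
F_1/F_2 = (L_1/L_2)/(d_1/d_2)² = 1296 / (3.00)² = 144.0.

144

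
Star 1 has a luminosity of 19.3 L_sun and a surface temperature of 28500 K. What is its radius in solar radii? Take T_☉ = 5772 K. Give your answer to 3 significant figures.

R/R_☉ = √(L/L_☉) / (T/T_☉)² = √(19.3) / (4.938)²
       = 4.393 / 24.38 = 0.1802.

0.180 solar radii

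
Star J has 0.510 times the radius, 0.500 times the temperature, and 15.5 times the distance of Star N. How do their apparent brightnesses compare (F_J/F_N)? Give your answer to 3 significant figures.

6.77×10^-5

L_J/L_N = (R_J/R_N)²(T_J/T_N)⁴ = (0.510)² × (0.500)⁴ = 0.01626.
F_J/F_N = (L_J/L_N)/(d_J/d_N)² = 0.01626 / (15.5)² = 6.766×10^-5.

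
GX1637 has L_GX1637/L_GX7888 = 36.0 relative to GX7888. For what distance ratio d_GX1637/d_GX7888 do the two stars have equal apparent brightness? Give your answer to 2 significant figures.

6.0

Equal flux requires L_GX1637/d_GX1637² = L_GX7888/d_GX7888², so d_GX1637/d_GX7888 = √(L_GX1637/L_GX7888)
= √(36.0) = 6.000.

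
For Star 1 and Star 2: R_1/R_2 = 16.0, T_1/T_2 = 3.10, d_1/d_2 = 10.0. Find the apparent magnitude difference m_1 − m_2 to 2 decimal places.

L_1/L_2 = (16.0)²(3.10)⁴ = 2.364×10^4.
F_1/F_2 = (L_1/L_2)/(d_1/d_2)² = 2.364×10^4/100.0 = 236.4.
m_1 − m_2 = −2.5 log₁₀(236.4) = -5.93.

-5.93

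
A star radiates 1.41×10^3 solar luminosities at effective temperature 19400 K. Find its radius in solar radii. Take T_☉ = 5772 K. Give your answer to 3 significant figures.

R/R_☉ = √(L/L_☉) / (T/T_☉)² = √(1.41×10^3) / (3.361)²
       = 37.55 / 11.30 = 3.324.

3.32 solar radii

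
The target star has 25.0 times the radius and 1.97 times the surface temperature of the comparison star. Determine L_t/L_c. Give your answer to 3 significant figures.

9.41×10^3

From the Stefan–Boltzmann law, L ∝ R²T⁴, so
L_t/L_c = (R_t/R_c)² (T_t/T_c)⁴ = (25.0)² × (1.97)⁴ = 625.0 × 15.06 = 9413.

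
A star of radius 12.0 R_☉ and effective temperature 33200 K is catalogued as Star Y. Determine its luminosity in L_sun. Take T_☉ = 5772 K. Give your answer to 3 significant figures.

1.58×10^5 L_sun

L/L_☉ = (R/R_☉)² (T/T_☉)⁴ = (12.0)² × (33200/5772)⁴
       = 144.0 × (5.752)⁴ = 144.0 × 1095 = 1.576×10^5.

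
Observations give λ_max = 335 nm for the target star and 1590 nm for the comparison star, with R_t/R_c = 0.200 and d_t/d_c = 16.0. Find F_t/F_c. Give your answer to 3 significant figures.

Wien's law: T_t/T_c = λ_c/λ_t = 1590/335 = 4.746.
L_t/L_c = (R_t/R_c)²(T_t/T_c)⁴ = (0.200)²(4.746)⁴ = 20.30.
F_t/F_c = (L_t/L_c)/(d_t/d_c)² = 20.30/(16.0)² = 0.07929.

0.0793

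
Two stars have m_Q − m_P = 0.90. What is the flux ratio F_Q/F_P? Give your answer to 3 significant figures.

F_Q/F_P = 10^(−(m_Q − m_P)/2.5) = 10^(-0.90/2.5) = 10^-0.360 = 0.4365.

0.437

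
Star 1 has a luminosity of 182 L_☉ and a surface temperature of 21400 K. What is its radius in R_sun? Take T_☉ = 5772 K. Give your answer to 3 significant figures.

R/R_☉ = √(L/L_☉) / (T/T_☉)² = √(182) / (3.708)²
       = 13.49 / 13.75 = 0.9814.

0.981 R_sun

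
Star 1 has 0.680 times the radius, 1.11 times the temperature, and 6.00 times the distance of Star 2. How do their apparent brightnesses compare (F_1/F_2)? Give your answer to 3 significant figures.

L_1/L_2 = (R_1/R_2)²(T_1/T_2)⁴ = (0.680)² × (1.11)⁴ = 0.7020.
F_1/F_2 = (L_1/L_2)/(d_1/d_2)² = 0.7020 / (6.00)² = 0.01950.

0.0195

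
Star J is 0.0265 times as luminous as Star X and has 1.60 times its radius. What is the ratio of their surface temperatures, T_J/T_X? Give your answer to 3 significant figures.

0.319

L ∝ R²T⁴ gives T ∝ (L/R²)^(1/4), so
T_J/T_X = (0.0265 / 1.60²)^(1/4) = (0.01035)^(1/4) = 0.3190.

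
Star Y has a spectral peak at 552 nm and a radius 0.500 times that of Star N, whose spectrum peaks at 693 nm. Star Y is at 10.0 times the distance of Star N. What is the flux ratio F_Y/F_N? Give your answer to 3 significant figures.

Wien's law: T_Y/T_N = λ_N/λ_Y = 693/552 = 1.255.
L_Y/L_N = (R_Y/R_N)²(T_Y/T_N)⁴ = (0.500)²(1.255)⁴ = 0.6210.
F_Y/F_N = (L_Y/L_N)/(d_Y/d_N)² = 0.6210/(10.0)² = 0.006210.

0.00621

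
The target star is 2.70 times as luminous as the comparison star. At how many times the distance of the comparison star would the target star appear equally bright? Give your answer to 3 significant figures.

Equal flux requires L_t/d_t² = L_c/d_c², so d_t/d_c = √(L_t/L_c)
= √(2.70) = 1.643.

1.64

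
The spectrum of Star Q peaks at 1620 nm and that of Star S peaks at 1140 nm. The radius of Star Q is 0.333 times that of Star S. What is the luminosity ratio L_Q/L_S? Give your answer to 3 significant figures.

Wien's law gives T ∝ 1/λ_max, so T_Q/T_S = λ_S/λ_Q = 1140/1620 = 0.7037.
Then L ∝ R²T⁴ gives L_Q/L_S = (0.333)² × (0.7037)⁴ = 0.1109 × 0.2452 = 0.02719.

0.0272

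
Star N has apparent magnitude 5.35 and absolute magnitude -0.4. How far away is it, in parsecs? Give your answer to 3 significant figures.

141 pc

m − M = 5 log₁₀(d/10 pc)
5.35 − (-0.4) = 5.75 = 5 log₁₀(d/10)
d = 10 × 10^(5.75/5) = 10 × 10^1.150 = 141.3 pc.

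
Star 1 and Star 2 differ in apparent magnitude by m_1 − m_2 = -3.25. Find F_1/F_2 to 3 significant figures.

20.0

F_1/F_2 = 10^(−(m_1 − m_2)/2.5) = 10^(3.25/2.5) = 10^1.300 = 19.95.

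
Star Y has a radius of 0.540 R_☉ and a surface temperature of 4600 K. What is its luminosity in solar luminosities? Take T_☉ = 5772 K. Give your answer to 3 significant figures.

0.118 solar luminosities

L/L_☉ = (R/R_☉)² (T/T_☉)⁴ = (0.540)² × (4600/5772)⁴
       = 0.2916 × (0.7970)⁴ = 0.2916 × 0.4034 = 0.1176.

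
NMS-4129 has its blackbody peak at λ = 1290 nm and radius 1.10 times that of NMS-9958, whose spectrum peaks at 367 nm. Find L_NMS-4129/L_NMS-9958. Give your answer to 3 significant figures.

Wien's law gives T ∝ 1/λ_max, so T_NMS-4129/T_NMS-9958 = λ_NMS-9958/λ_NMS-4129 = 367/1290 = 0.2845.
Then L ∝ R²T⁴ gives L_NMS-4129/L_NMS-9958 = (1.10)² × (0.2845)⁴ = 1.210 × 0.006551 = 0.007927.

0.00793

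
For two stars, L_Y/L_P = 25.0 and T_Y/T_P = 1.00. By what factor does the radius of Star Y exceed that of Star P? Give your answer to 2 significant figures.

5.0

L ∝ R²T⁴ gives R ∝ √L / T², so
R_Y/R_P = √(25.0) / (1.00)² = 5.000 / 1.000 = 5.000.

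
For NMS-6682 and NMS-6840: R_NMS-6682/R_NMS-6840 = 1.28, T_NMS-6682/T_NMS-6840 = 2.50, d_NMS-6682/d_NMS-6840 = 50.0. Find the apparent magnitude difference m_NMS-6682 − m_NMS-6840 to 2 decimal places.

L_NMS-6682/L_NMS-6840 = (1.28)²(2.50)⁴ = 64.00.
F_NMS-6682/F_NMS-6840 = (L_NMS-6682/L_NMS-6840)/(d_NMS-6682/d_NMS-6840)² = 64.00/2500 = 0.02560.
m_NMS-6682 − m_NMS-6840 = −2.5 log₁₀(0.02560) = 3.98.

3.98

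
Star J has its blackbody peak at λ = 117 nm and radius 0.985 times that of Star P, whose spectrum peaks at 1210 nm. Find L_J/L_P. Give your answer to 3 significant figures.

1.11×10^4

Wien's law gives T ∝ 1/λ_max, so T_J/T_P = λ_P/λ_J = 1210/117 = 10.34.
Then L ∝ R²T⁴ gives L_J/L_P = (0.985)² × (10.34)⁴ = 0.9702 × 1.144×10^4 = 1.110×10^4.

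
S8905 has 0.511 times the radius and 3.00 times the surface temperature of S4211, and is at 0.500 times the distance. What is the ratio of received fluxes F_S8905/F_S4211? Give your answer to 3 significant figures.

84.6

L_S8905/L_S4211 = (R_S8905/R_S4211)²(T_S8905/T_S4211)⁴ = (0.511)² × (3.00)⁴ = 21.15.
F_S8905/F_S4211 = (L_S8905/L_S4211)/(d_S8905/d_S4211)² = 21.15 / (0.500)² = 84.60.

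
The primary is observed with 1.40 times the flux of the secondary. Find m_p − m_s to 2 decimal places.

-0.37

m_p − m_s = −2.5 log₁₀(F_p/F_s) = −2.5 log₁₀(1.40) = −2.5 × (0.146) = -0.365.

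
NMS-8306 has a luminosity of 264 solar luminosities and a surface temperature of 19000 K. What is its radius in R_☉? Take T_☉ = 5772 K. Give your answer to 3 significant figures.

R/R_☉ = √(L/L_☉) / (T/T_☉)² = √(264) / (3.292)²
       = 16.25 / 10.84 = 1.500.

1.50 R_☉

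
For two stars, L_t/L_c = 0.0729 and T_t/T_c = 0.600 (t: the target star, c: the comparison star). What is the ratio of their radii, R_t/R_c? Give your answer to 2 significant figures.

0.75

L ∝ R²T⁴ gives R ∝ √L / T², so
R_t/R_c = √(0.0729) / (0.600)² = 0.2700 / 0.3600 = 0.7500.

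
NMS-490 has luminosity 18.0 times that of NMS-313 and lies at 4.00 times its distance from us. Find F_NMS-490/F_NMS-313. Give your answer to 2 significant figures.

1.1

F = L/(4πd²), so F_NMS-490/F_NMS-313 = (L_NMS-490/L_NMS-313) / (d_NMS-490/d_NMS-313)²
= 18.0 / (4.00)² = 18.0 / 16.00 = 1.125.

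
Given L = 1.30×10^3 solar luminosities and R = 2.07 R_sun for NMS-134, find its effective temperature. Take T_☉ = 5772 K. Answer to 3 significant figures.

2.41×10^4 K

T/T_☉ = (L/L_☉)^(1/4) / (R/R_☉)^(1/2)
T = 5772 × (1.30×10^3)^(1/4) / √(2.07) = 5772 × 6.005 / 1.439 = 2.409×10^4 K.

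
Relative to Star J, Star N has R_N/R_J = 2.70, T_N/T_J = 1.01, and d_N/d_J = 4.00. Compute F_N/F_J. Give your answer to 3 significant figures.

0.474

L_N/L_J = (R_N/R_J)²(T_N/T_J)⁴ = (2.70)² × (1.01)⁴ = 7.586.
F_N/F_J = (L_N/L_J)/(d_N/d_J)² = 7.586 / (4.00)² = 0.4741.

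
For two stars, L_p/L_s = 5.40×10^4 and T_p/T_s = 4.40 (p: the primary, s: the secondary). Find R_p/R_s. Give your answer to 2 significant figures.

12

L ∝ R²T⁴ gives R ∝ √L / T², so
R_p/R_s = √(5.40×10^4) / (4.40)² = 232.4 / 19.36 = 12.00.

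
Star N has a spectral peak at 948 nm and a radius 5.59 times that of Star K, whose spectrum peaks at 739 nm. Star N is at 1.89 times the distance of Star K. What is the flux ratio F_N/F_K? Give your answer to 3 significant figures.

Wien's law: T_N/T_K = λ_K/λ_N = 739/948 = 0.7795.
L_N/L_K = (R_N/R_K)²(T_N/T_K)⁴ = (5.59)²(0.7795)⁴ = 11.54.
F_N/F_K = (L_N/L_K)/(d_N/d_K)² = 11.54/(1.89)² = 3.230.

3.23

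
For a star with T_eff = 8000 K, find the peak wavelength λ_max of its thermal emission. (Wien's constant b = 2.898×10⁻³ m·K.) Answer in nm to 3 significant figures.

362 nm

λ_max = b/T = 2.898×10⁻³ / 8000 = 3.62×10^-7 m = 362.2 nm.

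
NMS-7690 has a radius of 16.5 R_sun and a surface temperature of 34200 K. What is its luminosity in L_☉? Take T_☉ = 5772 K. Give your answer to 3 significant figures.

3.36×10^5 L_☉

L/L_☉ = (R/R_☉)² (T/T_☉)⁴ = (16.5)² × (34200/5772)⁴
       = 272.2 × (5.925)⁴ = 272.2 × 1233 = 3.356×10^5.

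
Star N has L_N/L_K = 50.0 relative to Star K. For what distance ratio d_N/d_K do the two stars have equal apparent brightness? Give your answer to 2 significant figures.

7.1

Equal flux requires L_N/d_N² = L_K/d_K², so d_N/d_K = √(L_N/L_K)
= √(50.0) = 7.071.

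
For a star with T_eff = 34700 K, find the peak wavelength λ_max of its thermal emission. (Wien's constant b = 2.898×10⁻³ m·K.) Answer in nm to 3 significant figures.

λ_max = b/T = 2.898×10⁻³ / 34700 = 8.35×10^-8 m = 83.52 nm.

83.5 nm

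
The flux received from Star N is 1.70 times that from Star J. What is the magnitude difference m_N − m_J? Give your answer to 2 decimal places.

m_N − m_J = −2.5 log₁₀(F_N/F_J) = −2.5 log₁₀(1.70) = −2.5 × (0.230) = -0.576.

-0.58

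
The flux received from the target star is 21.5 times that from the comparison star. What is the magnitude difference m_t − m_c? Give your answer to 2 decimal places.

m_t − m_c = −2.5 log₁₀(F_t/F_c) = −2.5 log₁₀(21.5) = −2.5 × (1.332) = -3.331.

-3.33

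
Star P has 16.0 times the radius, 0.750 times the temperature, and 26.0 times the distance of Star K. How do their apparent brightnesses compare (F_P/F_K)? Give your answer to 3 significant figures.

0.120

L_P/L_K = (R_P/R_K)²(T_P/T_K)⁴ = (16.0)² × (0.750)⁴ = 81.00.
F_P/F_K = (L_P/L_K)/(d_P/d_K)² = 81.00 / (26.0)² = 0.1198.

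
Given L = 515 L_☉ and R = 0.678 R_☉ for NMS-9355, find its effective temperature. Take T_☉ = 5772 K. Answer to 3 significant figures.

3.34×10^4 K

T/T_☉ = (L/L_☉)^(1/4) / (R/R_☉)^(1/2)
T = 5772 × (515)^(1/4) / √(0.678) = 5772 × 4.764 / 0.8234 = 3.339×10^4 K.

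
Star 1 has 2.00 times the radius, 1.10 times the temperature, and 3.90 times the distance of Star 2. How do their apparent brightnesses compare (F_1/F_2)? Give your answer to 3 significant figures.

L_1/L_2 = (R_1/R_2)²(T_1/T_2)⁴ = (2.00)² × (1.10)⁴ = 5.856.
F_1/F_2 = (L_1/L_2)/(d_1/d_2)² = 5.856 / (3.90)² = 0.3850.

0.385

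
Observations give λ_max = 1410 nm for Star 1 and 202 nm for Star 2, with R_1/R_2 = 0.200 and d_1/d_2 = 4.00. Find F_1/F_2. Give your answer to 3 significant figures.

Wien's law: T_1/T_2 = λ_2/λ_1 = 202/1410 = 0.1433.
L_1/L_2 = (R_1/R_2)²(T_1/T_2)⁴ = (0.200)²(0.1433)⁴ = 1.685×10^-5.
F_1/F_2 = (L_1/L_2)/(d_1/d_2)² = 1.685×10^-5/(4.00)² = 1.053×10^-6.

1.05×10^-6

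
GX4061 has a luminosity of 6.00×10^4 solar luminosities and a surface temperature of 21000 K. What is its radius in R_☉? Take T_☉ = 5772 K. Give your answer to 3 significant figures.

18.5 R_☉

R/R_☉ = √(L/L_☉) / (T/T_☉)² = √(6.00×10^4) / (3.638)²
       = 244.9 / 13.24 = 18.51.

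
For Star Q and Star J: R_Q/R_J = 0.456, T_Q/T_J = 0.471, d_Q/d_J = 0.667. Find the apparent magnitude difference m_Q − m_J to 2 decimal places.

4.10

L_Q/L_J = (0.456)²(0.471)⁴ = 0.01023.
F_Q/F_J = (L_Q/L_J)/(d_Q/d_J)² = 0.01023/0.4449 = 0.02300.
m_Q − m_J = −2.5 log₁₀(0.02300) = 4.10.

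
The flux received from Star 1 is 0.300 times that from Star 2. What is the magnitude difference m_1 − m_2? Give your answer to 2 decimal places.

m_1 − m_2 = −2.5 log₁₀(F_1/F_2) = −2.5 log₁₀(0.300) = −2.5 × (-0.523) = 1.307.

1.31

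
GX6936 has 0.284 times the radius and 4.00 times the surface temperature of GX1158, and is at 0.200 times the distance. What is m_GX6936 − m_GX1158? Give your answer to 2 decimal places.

-6.78

L_GX6936/L_GX1158 = (0.284)²(4.00)⁴ = 20.65.
F_GX6936/F_GX1158 = (L_GX6936/L_GX1158)/(d_GX6936/d_GX1158)² = 20.65/0.04000 = 516.2.
m_GX6936 − m_GX1158 = −2.5 log₁₀(516.2) = -6.78.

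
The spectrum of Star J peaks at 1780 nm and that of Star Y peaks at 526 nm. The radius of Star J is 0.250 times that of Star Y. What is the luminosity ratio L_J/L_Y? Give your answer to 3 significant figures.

Wien's law gives T ∝ 1/λ_max, so T_J/T_Y = λ_Y/λ_J = 526/1780 = 0.2955.
Then L ∝ R²T⁴ gives L_J/L_Y = (0.250)² × (0.2955)⁴ = 0.06250 × 0.007625 = 4.766×10^-4.

4.77×10^-4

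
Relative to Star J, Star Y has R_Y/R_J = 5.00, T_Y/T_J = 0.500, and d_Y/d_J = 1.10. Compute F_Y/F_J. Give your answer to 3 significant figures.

L_Y/L_J = (R_Y/R_J)²(T_Y/T_J)⁴ = (5.00)² × (0.500)⁴ = 1.562.
F_Y/F_J = (L_Y/L_J)/(d_Y/d_J)² = 1.562 / (1.10)² = 1.291.

1.29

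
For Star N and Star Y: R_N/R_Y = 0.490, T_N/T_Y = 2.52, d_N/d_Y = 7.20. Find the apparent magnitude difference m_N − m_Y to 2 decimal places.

L_N/L_Y = (0.490)²(2.52)⁴ = 9.683.
F_N/F_Y = (L_N/L_Y)/(d_N/d_Y)² = 9.683/51.84 = 0.1868.
m_N − m_Y = −2.5 log₁₀(0.1868) = 1.82.

1.82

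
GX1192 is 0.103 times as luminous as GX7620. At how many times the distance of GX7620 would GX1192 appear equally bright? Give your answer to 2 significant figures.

Equal flux requires L_GX1192/d_GX1192² = L_GX7620/d_GX7620², so d_GX1192/d_GX7620 = √(L_GX1192/L_GX7620)
= √(0.103) = 0.3209.

0.32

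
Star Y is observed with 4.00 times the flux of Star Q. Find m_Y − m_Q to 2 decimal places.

-1.51

m_Y − m_Q = −2.5 log₁₀(F_Y/F_Q) = −2.5 log₁₀(4.00) = −2.5 × (0.602) = -1.505.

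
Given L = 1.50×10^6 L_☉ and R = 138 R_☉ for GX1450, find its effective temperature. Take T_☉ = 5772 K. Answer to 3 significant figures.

1.72×10^4 K

T/T_☉ = (L/L_☉)^(1/4) / (R/R_☉)^(1/2)
T = 5772 × (1.50×10^6)^(1/4) / √(138) = 5772 × 35.00 / 11.75 = 1.720×10^4 K.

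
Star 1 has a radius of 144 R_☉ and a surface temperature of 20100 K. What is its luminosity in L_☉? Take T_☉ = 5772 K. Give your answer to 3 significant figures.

3.05×10^6 L_☉

L/L_☉ = (R/R_☉)² (T/T_☉)⁴ = (144)² × (20100/5772)⁴
       = 2.074×10^4 × (3.482)⁴ = 2.074×10^4 × 147.1 = 3.049×10^6.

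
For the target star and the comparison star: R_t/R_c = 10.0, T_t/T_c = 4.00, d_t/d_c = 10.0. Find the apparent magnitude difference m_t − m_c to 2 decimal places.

-6.02

L_t/L_c = (10.0)²(4.00)⁴ = 2.560×10^4.
F_t/F_c = (L_t/L_c)/(d_t/d_c)² = 2.560×10^4/100.0 = 256.0.
m_t − m_c = −2.5 log₁₀(256.0) = -6.02.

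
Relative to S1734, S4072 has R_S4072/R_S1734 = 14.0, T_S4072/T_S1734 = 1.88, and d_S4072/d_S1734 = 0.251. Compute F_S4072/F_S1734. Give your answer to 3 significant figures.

3.89×10^4

L_S4072/L_S1734 = (R_S4072/R_S1734)²(T_S4072/T_S1734)⁴ = (14.0)² × (1.88)⁴ = 2448.
F_S4072/F_S1734 = (L_S4072/L_S1734)/(d_S4072/d_S1734)² = 2448 / (0.251)² = 3.886×10^4.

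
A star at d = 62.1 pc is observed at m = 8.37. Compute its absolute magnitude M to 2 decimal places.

M = m − 5 log₁₀(d/10 pc) = 8.37 − 5 log₁₀(62.1/10)
  = 8.37 − 5 × 0.793 = 8.37 − 3.97 = 4.40.

4.40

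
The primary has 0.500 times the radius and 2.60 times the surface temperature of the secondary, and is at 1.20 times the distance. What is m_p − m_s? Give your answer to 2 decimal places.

-2.25

L_p/L_s = (0.500)²(2.60)⁴ = 11.42.
F_p/F_s = (L_p/L_s)/(d_p/d_s)² = 11.42/1.440 = 7.934.
m_p − m_s = −2.5 log₁₀(7.934) = -2.25.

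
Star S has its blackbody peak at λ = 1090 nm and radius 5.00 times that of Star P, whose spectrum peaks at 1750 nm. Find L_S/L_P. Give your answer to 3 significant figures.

Wien's law gives T ∝ 1/λ_max, so T_S/T_P = λ_P/λ_S = 1750/1090 = 1.606.
Then L ∝ R²T⁴ gives L_S/L_P = (5.00)² × (1.606)⁴ = 25.00 × 6.644 = 166.1.

166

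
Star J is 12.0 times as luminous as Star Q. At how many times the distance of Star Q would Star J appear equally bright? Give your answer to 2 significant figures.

3.5

Equal flux requires L_J/d_J² = L_Q/d_Q², so d_J/d_Q = √(L_J/L_Q)
= √(12.0) = 3.464.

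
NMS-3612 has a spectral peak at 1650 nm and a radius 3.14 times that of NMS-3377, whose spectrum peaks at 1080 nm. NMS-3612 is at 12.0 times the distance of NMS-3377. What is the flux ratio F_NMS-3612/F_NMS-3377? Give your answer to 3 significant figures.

Wien's law: T_NMS-3612/T_NMS-3377 = λ_NMS-3377/λ_NMS-3612 = 1080/1650 = 0.6545.
L_NMS-3612/L_NMS-3377 = (R_NMS-3612/R_NMS-3377)²(T_NMS-3612/T_NMS-3377)⁴ = (3.14)²(0.6545)⁴ = 1.810.
F_NMS-3612/F_NMS-3377 = (L_NMS-3612/L_NMS-3377)/(d_NMS-3612/d_NMS-3377)² = 1.810/(12.0)² = 0.01257.

0.0126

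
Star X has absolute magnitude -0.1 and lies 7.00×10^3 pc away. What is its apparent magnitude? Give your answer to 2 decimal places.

14.13

m = M + 5 log₁₀(d/10 pc) = -0.1 + 5 log₁₀(7.00×10^3/10)
  = -0.1 + 5 × 2.845 = -0.1 + 14.23 = 14.13.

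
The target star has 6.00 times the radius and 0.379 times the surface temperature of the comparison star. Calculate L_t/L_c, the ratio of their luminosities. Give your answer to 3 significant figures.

From the Stefan–Boltzmann law, L ∝ R²T⁴, so
L_t/L_c = (R_t/R_c)² (T_t/T_c)⁴ = (6.00)² × (0.379)⁴ = 36.00 × 0.02063 = 0.7428.

0.743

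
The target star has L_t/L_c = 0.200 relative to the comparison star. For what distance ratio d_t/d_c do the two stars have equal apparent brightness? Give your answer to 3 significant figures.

0.447

Equal flux requires L_t/d_t² = L_c/d_c², so d_t/d_c = √(L_t/L_c)
= √(0.200) = 0.4472.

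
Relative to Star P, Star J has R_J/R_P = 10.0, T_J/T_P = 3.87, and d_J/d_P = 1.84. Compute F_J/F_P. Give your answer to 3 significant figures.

6.63×10^3

L_J/L_P = (R_J/R_P)²(T_J/T_P)⁴ = (10.0)² × (3.87)⁴ = 2.243×10^4.
F_J/F_P = (L_J/L_P)/(d_J/d_P)² = 2.243×10^4 / (1.84)² = 6625.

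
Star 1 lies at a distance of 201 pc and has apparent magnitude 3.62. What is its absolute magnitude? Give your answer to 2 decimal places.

M = m − 5 log₁₀(d/10 pc) = 3.62 − 5 log₁₀(201/10)
  = 3.62 − 5 × 1.303 = 3.62 − 6.52 = -2.90.

-2.90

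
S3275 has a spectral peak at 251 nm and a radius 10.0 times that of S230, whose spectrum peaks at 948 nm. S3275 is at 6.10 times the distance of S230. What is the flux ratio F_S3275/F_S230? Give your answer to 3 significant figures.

547

Wien's law: T_S3275/T_S230 = λ_S230/λ_S3275 = 948/251 = 3.777.
L_S3275/L_S230 = (R_S3275/R_S230)²(T_S3275/T_S230)⁴ = (10.0)²(3.777)⁴ = 2.035×10^4.
F_S3275/F_S230 = (L_S3275/L_S230)/(d_S3275/d_S230)² = 2.035×10^4/(6.10)² = 546.9.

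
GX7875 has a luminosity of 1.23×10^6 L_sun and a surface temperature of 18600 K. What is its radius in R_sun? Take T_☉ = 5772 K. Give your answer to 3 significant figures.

107 R_sun

R/R_☉ = √(L/L_☉) / (T/T_☉)² = √(1.23×10^6) / (3.222)²
       = 1109 / 10.38 = 106.8.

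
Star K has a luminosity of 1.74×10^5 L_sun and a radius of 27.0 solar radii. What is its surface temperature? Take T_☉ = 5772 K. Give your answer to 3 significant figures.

T/T_☉ = (L/L_☉)^(1/4) / (R/R_☉)^(1/2)
T = 5772 × (1.74×10^5)^(1/4) / √(27.0) = 5772 × 20.42 / 5.196 = 2.269×10^4 K.

2.27×10^4 K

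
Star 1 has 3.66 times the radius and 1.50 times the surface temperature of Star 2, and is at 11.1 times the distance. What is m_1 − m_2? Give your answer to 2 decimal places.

0.65

L_1/L_2 = (3.66)²(1.50)⁴ = 67.82.
F_1/F_2 = (L_1/L_2)/(d_1/d_2)² = 67.82/123.2 = 0.5504.
m_1 − m_2 = −2.5 log₁₀(0.5504) = 0.65.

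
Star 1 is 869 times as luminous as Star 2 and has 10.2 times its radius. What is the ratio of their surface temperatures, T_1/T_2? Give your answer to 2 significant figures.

1.7

L ∝ R²T⁴ gives T ∝ (L/R²)^(1/4), so
T_1/T_2 = (869 / 10.2²)^(1/4) = (8.353)^(1/4) = 1.700.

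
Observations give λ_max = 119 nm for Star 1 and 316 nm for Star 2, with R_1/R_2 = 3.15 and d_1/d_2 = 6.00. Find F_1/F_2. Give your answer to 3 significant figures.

Wien's law: T_1/T_2 = λ_2/λ_1 = 316/119 = 2.655.
L_1/L_2 = (R_1/R_2)²(T_1/T_2)⁴ = (3.15)²(2.655)⁴ = 493.4.
F_1/F_2 = (L_1/L_2)/(d_1/d_2)² = 493.4/(6.00)² = 13.71.

13.7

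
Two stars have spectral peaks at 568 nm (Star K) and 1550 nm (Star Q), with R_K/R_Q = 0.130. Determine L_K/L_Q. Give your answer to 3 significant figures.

Wien's law gives T ∝ 1/λ_max, so T_K/T_Q = λ_Q/λ_K = 1550/568 = 2.729.
Then L ∝ R²T⁴ gives L_K/L_Q = (0.130)² × (2.729)⁴ = 0.01690 × 55.45 = 0.9372.

0.937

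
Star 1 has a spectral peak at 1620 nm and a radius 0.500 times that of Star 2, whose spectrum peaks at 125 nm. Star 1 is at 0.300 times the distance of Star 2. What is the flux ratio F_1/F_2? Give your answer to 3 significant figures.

Wien's law: T_1/T_2 = λ_2/λ_1 = 125/1620 = 0.07716.
L_1/L_2 = (R_1/R_2)²(T_1/T_2)⁴ = (0.500)²(0.07716)⁴ = 8.862×10^-6.
F_1/F_2 = (L_1/L_2)/(d_1/d_2)² = 8.862×10^-6/(0.300)² = 9.846×10^-5.

9.85×10^-5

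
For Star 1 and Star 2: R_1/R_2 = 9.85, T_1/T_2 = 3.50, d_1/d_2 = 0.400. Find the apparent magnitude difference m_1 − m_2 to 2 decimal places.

L_1/L_2 = (9.85)²(3.50)⁴ = 1.456×10^4.
F_1/F_2 = (L_1/L_2)/(d_1/d_2)² = 1.456×10^4/0.1600 = 9.100×10^4.
m_1 − m_2 = −2.5 log₁₀(9.100×10^4) = -12.40.

-12.40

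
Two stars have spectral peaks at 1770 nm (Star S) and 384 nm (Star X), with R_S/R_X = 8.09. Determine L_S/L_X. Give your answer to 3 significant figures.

0.145

Wien's law gives T ∝ 1/λ_max, so T_S/T_X = λ_X/λ_S = 384/1770 = 0.2169.
Then L ∝ R²T⁴ gives L_S/L_X = (8.09)² × (0.2169)⁴ = 65.45 × 0.002215 = 0.1450.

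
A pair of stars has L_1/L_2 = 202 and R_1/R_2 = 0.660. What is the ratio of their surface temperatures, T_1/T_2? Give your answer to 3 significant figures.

4.64

L ∝ R²T⁴ gives T ∝ (L/R²)^(1/4), so
T_1/T_2 = (202 / 0.660²)^(1/4) = (463.7)^(1/4) = 4.641.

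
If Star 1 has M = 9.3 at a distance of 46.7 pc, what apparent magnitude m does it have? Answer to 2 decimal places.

m = M + 5 log₁₀(d/10 pc) = 9.3 + 5 log₁₀(46.7/10)
  = 9.3 + 5 × 0.669 = 9.3 + 3.35 = 12.65.

12.65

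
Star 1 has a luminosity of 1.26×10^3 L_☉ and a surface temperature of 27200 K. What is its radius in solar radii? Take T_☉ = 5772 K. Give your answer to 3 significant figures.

R/R_☉ = √(L/L_☉) / (T/T_☉)² = √(1.26×10^3) / (4.712)²
       = 35.50 / 22.21 = 1.598.

1.60 solar radii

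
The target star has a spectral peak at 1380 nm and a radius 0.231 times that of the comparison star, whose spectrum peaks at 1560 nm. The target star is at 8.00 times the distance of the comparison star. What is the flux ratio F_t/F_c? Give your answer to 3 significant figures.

Wien's law: T_t/T_c = λ_c/λ_t = 1560/1380 = 1.130.
L_t/L_c = (R_t/R_c)²(T_t/T_c)⁴ = (0.231)²(1.130)⁴ = 0.08714.
F_t/F_c = (L_t/L_c)/(d_t/d_c)² = 0.08714/(8.00)² = 0.001362.

0.00136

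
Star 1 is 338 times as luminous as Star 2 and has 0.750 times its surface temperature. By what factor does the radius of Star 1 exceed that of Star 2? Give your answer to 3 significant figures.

L ∝ R²T⁴ gives R ∝ √L / T², so
R_1/R_2 = √(338) / (0.750)² = 18.38 / 0.5625 = 32.68.

32.7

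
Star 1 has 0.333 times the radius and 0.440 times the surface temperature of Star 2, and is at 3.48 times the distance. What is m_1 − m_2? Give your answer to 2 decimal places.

L_1/L_2 = (0.333)²(0.440)⁴ = 0.004156.
F_1/F_2 = (L_1/L_2)/(d_1/d_2)² = 0.004156/12.11 = 3.432×10^-4.
m_1 − m_2 = −2.5 log₁₀(3.432×10^-4) = 8.66.

8.66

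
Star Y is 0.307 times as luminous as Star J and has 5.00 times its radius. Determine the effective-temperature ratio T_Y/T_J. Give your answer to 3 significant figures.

L ∝ R²T⁴ gives T ∝ (L/R²)^(1/4), so
T_Y/T_J = (0.307 / 5.00²)^(1/4) = (0.01228)^(1/4) = 0.3329.

0.333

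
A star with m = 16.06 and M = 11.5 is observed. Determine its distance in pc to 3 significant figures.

81.7 pc

m − M = 5 log₁₀(d/10 pc)
16.06 − (11.5) = 4.56 = 5 log₁₀(d/10)
d = 10 × 10^(4.56/5) = 10 × 10^0.912 = 81.66 pc.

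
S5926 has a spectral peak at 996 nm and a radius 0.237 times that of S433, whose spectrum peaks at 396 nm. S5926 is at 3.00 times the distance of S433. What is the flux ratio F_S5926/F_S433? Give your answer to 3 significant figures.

1.56×10^-4

Wien's law: T_S5926/T_S433 = λ_S433/λ_S5926 = 396/996 = 0.3976.
L_S5926/L_S433 = (R_S5926/R_S433)²(T_S5926/T_S433)⁴ = (0.237)²(0.3976)⁴ = 0.001404.
F_S5926/F_S433 = (L_S5926/L_S433)/(d_S5926/d_S433)² = 0.001404/(3.00)² = 1.560×10^-4.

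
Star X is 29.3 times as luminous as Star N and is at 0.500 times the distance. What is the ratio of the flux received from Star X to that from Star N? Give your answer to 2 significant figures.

1.2×10^2

F = L/(4πd²), so F_X/F_N = (L_X/L_N) / (d_X/d_N)²
= 29.3 / (0.500)² = 29.3 / 0.2500 = 117.2.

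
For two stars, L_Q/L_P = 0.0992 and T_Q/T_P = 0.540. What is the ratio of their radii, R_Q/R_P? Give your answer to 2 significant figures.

L ∝ R²T⁴ gives R ∝ √L / T², so
R_Q/R_P = √(0.0992) / (0.540)² = 0.3150 / 0.2916 = 1.080.

1.1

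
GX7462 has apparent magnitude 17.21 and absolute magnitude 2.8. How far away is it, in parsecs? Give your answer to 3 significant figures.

7.62×10^3 pc

m − M = 5 log₁₀(d/10 pc)
17.21 − (2.8) = 14.41 = 5 log₁₀(d/10)
d = 10 × 10^(14.41/5) = 10 × 10^2.882 = 7621 pc.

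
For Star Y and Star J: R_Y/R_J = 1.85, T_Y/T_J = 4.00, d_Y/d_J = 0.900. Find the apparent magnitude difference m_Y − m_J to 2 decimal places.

L_Y/L_J = (1.85)²(4.00)⁴ = 876.2.
F_Y/F_J = (L_Y/L_J)/(d_Y/d_J)² = 876.2/0.8100 = 1082.
m_Y − m_J = −2.5 log₁₀(1082) = -7.59.

-7.59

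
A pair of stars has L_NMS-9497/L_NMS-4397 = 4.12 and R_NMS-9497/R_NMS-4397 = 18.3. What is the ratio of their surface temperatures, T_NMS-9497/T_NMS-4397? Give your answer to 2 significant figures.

0.33

L ∝ R²T⁴ gives T ∝ (L/R²)^(1/4), so
T_NMS-9497/T_NMS-4397 = (4.12 / 18.3²)^(1/4) = (0.01230)^(1/4) = 0.3330.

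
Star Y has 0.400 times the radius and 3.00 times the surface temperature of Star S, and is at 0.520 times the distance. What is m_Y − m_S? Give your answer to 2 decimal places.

L_Y/L_S = (0.400)²(3.00)⁴ = 12.96.
F_Y/F_S = (L_Y/L_S)/(d_Y/d_S)² = 12.96/0.2704 = 47.93.
m_Y − m_S = −2.5 log₁₀(47.93) = -4.20.

-4.20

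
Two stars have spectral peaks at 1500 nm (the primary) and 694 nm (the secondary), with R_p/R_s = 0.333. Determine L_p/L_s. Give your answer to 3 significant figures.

0.00508

Wien's law gives T ∝ 1/λ_max, so T_p/T_s = λ_s/λ_p = 694/1500 = 0.4627.
Then L ∝ R²T⁴ gives L_p/L_s = (0.333)² × (0.4627)⁴ = 0.1109 × 0.04582 = 0.005081.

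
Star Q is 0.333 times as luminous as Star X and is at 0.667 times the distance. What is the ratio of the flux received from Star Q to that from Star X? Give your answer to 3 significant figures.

F = L/(4πd²), so F_Q/F_X = (L_Q/L_X) / (d_Q/d_X)²
= 0.333 / (0.667)² = 0.333 / 0.4449 = 0.7485.

0.749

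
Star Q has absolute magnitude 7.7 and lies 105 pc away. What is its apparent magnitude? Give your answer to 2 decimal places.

m = M + 5 log₁₀(d/10 pc) = 7.7 + 5 log₁₀(105/10)
  = 7.7 + 5 × 1.021 = 7.7 + 5.11 = 12.81.

12.81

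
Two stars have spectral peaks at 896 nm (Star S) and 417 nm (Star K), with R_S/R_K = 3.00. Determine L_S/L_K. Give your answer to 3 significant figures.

Wien's law gives T ∝ 1/λ_max, so T_S/T_K = λ_K/λ_S = 417/896 = 0.4654.
Then L ∝ R²T⁴ gives L_S/L_K = (3.00)² × (0.4654)⁴ = 9.000 × 0.04692 = 0.4222.

0.422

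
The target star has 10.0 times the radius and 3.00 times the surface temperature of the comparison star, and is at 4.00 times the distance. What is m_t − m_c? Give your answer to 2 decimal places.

-6.76

L_t/L_c = (10.0)²(3.00)⁴ = 8100.
F_t/F_c = (L_t/L_c)/(d_t/d_c)² = 8100/16.00 = 506.2.
m_t − m_c = −2.5 log₁₀(506.2) = -6.76.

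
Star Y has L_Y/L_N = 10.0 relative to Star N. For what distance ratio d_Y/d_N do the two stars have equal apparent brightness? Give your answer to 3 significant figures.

3.16

Equal flux requires L_Y/d_Y² = L_N/d_N², so d_Y/d_N = √(L_Y/L_N)
= √(10.0) = 3.162.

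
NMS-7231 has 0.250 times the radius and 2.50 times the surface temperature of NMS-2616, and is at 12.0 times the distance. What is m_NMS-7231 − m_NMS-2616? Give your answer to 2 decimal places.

L_NMS-7231/L_NMS-2616 = (0.250)²(2.50)⁴ = 2.441.
F_NMS-7231/F_NMS-2616 = (L_NMS-7231/L_NMS-2616)/(d_NMS-7231/d_NMS-2616)² = 2.441/144.0 = 0.01695.
m_NMS-7231 − m_NMS-2616 = −2.5 log₁₀(0.01695) = 4.43.

4.43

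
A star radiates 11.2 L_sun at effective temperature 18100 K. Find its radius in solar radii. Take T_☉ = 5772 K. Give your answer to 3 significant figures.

0.340 solar radii

R/R_☉ = √(L/L_☉) / (T/T_☉)² = √(11.2) / (3.136)²
       = 3.347 / 9.833 = 0.3403.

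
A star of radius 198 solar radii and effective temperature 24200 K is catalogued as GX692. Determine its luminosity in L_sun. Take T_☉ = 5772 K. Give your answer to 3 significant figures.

L/L_☉ = (R/R_☉)² (T/T_☉)⁴ = (198)² × (24200/5772)⁴
       = 3.920×10^4 × (4.193)⁴ = 3.920×10^4 × 309.0 = 1.211×10^7.

1.21×10^7 L_sun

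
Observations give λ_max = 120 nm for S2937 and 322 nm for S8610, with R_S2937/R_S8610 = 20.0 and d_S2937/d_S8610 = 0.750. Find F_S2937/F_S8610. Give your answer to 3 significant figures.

3.69×10^4

Wien's law: T_S2937/T_S8610 = λ_S8610/λ_S2937 = 322/120 = 2.683.
L_S2937/L_S8610 = (R_S2937/R_S8610)²(T_S2937/T_S8610)⁴ = (20.0)²(2.683)⁴ = 2.074×10^4.
F_S2937/F_S8610 = (L_S2937/L_S8610)/(d_S2937/d_S8610)² = 2.074×10^4/(0.750)² = 3.687×10^4.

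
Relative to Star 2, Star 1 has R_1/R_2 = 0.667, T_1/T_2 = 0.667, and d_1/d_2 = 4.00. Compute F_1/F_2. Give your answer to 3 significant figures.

0.00550

L_1/L_2 = (R_1/R_2)²(T_1/T_2)⁴ = (0.667)² × (0.667)⁴ = 0.08806.
F_1/F_2 = (L_1/L_2)/(d_1/d_2)² = 0.08806 / (4.00)² = 0.005503.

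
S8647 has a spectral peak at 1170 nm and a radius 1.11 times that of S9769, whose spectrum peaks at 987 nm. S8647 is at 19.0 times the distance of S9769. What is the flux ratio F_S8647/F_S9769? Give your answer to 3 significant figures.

Wien's law: T_S8647/T_S9769 = λ_S9769/λ_S8647 = 987/1170 = 0.8436.
L_S8647/L_S9769 = (R_S8647/R_S9769)²(T_S8647/T_S9769)⁴ = (1.11)²(0.8436)⁴ = 0.6240.
F_S8647/F_S9769 = (L_S8647/L_S9769)/(d_S8647/d_S9769)² = 0.6240/(19.0)² = 0.001728.

0.00173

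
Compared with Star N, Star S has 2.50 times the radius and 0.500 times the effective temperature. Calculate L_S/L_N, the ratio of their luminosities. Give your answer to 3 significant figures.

From the Stefan–Boltzmann law, L ∝ R²T⁴, so
L_S/L_N = (R_S/R_N)² (T_S/T_N)⁴ = (2.50)² × (0.500)⁴ = 6.250 × 0.06250 = 0.3906.

0.391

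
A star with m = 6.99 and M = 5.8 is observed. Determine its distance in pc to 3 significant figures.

m − M = 5 log₁₀(d/10 pc)
6.99 − (5.8) = 1.19 = 5 log₁₀(d/10)
d = 10 × 10^(1.19/5) = 10 × 10^0.238 = 17.30 pc.

17.3 pc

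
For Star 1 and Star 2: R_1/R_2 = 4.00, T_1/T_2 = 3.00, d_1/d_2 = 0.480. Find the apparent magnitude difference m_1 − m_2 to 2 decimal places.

L_1/L_2 = (4.00)²(3.00)⁴ = 1296.
F_1/F_2 = (L_1/L_2)/(d_1/d_2)² = 1296/0.2304 = 5625.
m_1 − m_2 = −2.5 log₁₀(5625) = -9.38.

-9.38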